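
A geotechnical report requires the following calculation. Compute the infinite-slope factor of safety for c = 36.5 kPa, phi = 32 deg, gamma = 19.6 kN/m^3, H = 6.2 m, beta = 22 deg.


Result: 2.411

Derivation:
Using Fs = c / (gamma*H*sin(beta)*cos(beta)) + tan(phi)/tan(beta)
Cohesion contribution = 36.5 / (19.6*6.2*sin(22)*cos(22))
Cohesion contribution = 0.864776
Friction contribution = tan(32)/tan(22) = 1.54661
Fs = 0.864776 + 1.54661
Fs = 2.411


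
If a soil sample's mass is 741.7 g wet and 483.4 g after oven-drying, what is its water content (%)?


Using w = (m_wet - m_dry) / m_dry * 100
m_wet - m_dry = 741.7 - 483.4 = 258.3 g
w = 258.3 / 483.4 * 100
w = 53.43 %


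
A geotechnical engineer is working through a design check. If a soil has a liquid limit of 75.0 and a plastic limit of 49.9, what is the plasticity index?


Using PI = LL - PL
PI = 75.0 - 49.9
PI = 25.1


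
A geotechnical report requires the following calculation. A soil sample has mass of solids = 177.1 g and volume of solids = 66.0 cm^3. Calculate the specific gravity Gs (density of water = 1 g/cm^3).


Result: 2.683

Derivation:
Using Gs = m_s / (V_s * rho_w)
Since rho_w = 1 g/cm^3:
Gs = 177.1 / 66.0
Gs = 2.683


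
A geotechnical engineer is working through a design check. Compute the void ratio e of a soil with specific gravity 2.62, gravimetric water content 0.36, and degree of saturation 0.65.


Result: 1.4511

Derivation:
Using the relation e = Gs * w / S
e = 2.62 * 0.36 / 0.65
e = 1.4511


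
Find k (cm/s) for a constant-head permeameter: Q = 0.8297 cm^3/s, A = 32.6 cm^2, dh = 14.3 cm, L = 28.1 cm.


Compute hydraulic gradient:
i = dh / L = 14.3 / 28.1 = 0.508897
Then apply Darcy's law:
k = Q / (A * i)
k = 0.8297 / (32.6 * 0.508897)
k = 0.8297 / 16.59
k = 0.050012 cm/s


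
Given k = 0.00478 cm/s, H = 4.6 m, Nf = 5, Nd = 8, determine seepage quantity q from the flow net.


Convert k to m/s for unit consistency with H:
k = 0.00478 cm/s = 0.00478 / 100 m/s = 4.78e-05 m/s
Using q = k * H * Nf / Nd
Nf / Nd = 5 / 8 = 0.625
q = 4.78e-05 * 4.6 * 0.625
q = 0.0001374 m^3/s per m


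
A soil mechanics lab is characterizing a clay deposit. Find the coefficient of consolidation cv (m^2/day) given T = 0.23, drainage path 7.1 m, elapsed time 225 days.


Result: 0.05153 m^2/day

Derivation:
Using cv = T * H_dr^2 / t
H_dr^2 = 7.1^2 = 50.41
cv = 0.23 * 50.41 / 225
cv = 0.05153 m^2/day


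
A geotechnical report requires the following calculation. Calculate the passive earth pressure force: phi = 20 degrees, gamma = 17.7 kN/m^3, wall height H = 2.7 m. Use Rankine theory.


Compute passive earth pressure coefficient:
Kp = tan^2(45 + phi/2) = tan^2(55.0) = 2.039607
Compute passive force:
Pp = 0.5 * Kp * gamma * H^2
Pp = 0.5 * 2.039607 * 17.7 * 2.7^2
Pp = 131.59 kN/m


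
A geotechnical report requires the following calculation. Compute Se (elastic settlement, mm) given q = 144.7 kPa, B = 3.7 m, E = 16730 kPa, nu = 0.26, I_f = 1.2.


Result: 35.806 mm

Derivation:
Using Se = q * B * (1 - nu^2) * I_f / E
1 - nu^2 = 1 - 0.26^2 = 0.9324
Se = 144.7 * 3.7 * 0.9324 * 1.2 / 16730
Se = 0.035806 m
Convert to mm: Se = 0.035806 * 1000 = 35.806 mm


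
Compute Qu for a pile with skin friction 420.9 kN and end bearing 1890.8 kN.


Result: 2311.7 kN

Derivation:
Using Qu = Qf + Qb
Qu = 420.9 + 1890.8
Qu = 2311.7 kN


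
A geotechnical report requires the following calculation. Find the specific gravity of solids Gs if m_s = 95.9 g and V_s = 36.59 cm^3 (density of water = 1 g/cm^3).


Using Gs = m_s / (V_s * rho_w)
Since rho_w = 1 g/cm^3:
Gs = 95.9 / 36.59
Gs = 2.621


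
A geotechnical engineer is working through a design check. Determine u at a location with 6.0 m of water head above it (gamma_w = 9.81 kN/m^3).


Result: 58.86 kPa

Derivation:
Using u = gamma_w * h_w
u = 9.81 * 6.0
u = 58.86 kPa


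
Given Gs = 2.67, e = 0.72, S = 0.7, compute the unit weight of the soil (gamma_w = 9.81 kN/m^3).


Using gamma = gamma_w * (Gs + S*e) / (1 + e)
Numerator: Gs + S*e = 2.67 + 0.7*0.72 = 3.174
Denominator: 1 + e = 1 + 0.72 = 1.72
gamma = 9.81 * 3.174 / 1.72
gamma = 18.103 kN/m^3


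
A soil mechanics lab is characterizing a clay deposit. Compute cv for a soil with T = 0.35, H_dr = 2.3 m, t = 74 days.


Using cv = T * H_dr^2 / t
H_dr^2 = 2.3^2 = 5.29
cv = 0.35 * 5.29 / 74
cv = 0.02502 m^2/day


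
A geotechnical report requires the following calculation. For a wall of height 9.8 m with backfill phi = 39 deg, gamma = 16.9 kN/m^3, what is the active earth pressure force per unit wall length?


Result: 184.63 kN/m

Derivation:
Compute active earth pressure coefficient:
Ka = tan^2(45 - phi/2) = tan^2(25.5) = 0.227506
Compute active force:
Pa = 0.5 * Ka * gamma * H^2
Pa = 0.5 * 0.227506 * 16.9 * 9.8^2
Pa = 184.63 kN/m


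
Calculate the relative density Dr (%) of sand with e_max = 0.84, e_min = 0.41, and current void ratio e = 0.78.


Using Dr = (e_max - e) / (e_max - e_min) * 100
e_max - e = 0.84 - 0.78 = 0.06
e_max - e_min = 0.84 - 0.41 = 0.43
Dr = 0.06 / 0.43 * 100
Dr = 13.95 %


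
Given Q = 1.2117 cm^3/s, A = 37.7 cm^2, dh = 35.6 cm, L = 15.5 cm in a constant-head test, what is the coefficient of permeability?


Result: 0.013994 cm/s

Derivation:
Compute hydraulic gradient:
i = dh / L = 35.6 / 15.5 = 2.29677
Then apply Darcy's law:
k = Q / (A * i)
k = 1.2117 / (37.7 * 2.29677)
k = 1.2117 / 86.5884
k = 0.013994 cm/s


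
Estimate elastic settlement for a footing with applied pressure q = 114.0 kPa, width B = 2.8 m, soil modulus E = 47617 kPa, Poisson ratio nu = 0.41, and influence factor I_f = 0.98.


Using Se = q * B * (1 - nu^2) * I_f / E
1 - nu^2 = 1 - 0.41^2 = 0.8319
Se = 114.0 * 2.8 * 0.8319 * 0.98 / 47617
Se = 0.005465 m
Convert to mm: Se = 0.005465 * 1000 = 5.465 mm


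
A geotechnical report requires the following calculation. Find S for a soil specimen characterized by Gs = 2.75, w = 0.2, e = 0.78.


Using S = Gs * w / e
S = 2.75 * 0.2 / 0.78
S = 0.7051


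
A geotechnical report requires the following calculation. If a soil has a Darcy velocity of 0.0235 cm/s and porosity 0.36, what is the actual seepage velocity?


Result: 0.06528 cm/s

Derivation:
Using v_s = v_d / n
v_s = 0.0235 / 0.36
v_s = 0.06528 cm/s


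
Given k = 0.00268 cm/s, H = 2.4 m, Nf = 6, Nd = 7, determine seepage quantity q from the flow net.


Result: 5.513e-05 m^3/s per m

Derivation:
Convert k to m/s for unit consistency with H:
k = 0.00268 cm/s = 0.00268 / 100 m/s = 2.68e-05 m/s
Using q = k * H * Nf / Nd
Nf / Nd = 6 / 7 = 0.8571
q = 2.68e-05 * 2.4 * 0.8571
q = 5.513e-05 m^3/s per m


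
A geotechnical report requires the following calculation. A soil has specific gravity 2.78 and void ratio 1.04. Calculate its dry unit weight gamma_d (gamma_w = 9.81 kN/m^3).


Using gamma_d = Gs * gamma_w / (1 + e)
gamma_d = 2.78 * 9.81 / (1 + 1.04)
gamma_d = 2.78 * 9.81 / 2.04
gamma_d = 13.369 kN/m^3


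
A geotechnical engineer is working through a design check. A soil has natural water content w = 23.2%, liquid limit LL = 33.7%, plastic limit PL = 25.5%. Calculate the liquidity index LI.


First compute the plasticity index:
PI = LL - PL = 33.7 - 25.5 = 8.2
Then compute the liquidity index:
LI = (w - PL) / PI
LI = (23.2 - 25.5) / 8.2
LI = -0.28


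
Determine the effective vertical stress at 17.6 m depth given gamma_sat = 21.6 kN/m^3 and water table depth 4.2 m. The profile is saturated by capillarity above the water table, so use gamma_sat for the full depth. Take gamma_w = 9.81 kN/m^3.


Result: 248.71 kPa

Derivation:
Total stress = gamma_sat * depth
sigma = 21.6 * 17.6 = 380.16 kPa
Pore water pressure u = gamma_w * (depth - d_wt)
u = 9.81 * (17.6 - 4.2) = 131.454 kPa
Effective stress = sigma - u
sigma' = 380.16 - 131.454 = 248.71 kPa


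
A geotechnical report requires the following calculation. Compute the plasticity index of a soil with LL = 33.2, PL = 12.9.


Using PI = LL - PL
PI = 33.2 - 12.9
PI = 20.3


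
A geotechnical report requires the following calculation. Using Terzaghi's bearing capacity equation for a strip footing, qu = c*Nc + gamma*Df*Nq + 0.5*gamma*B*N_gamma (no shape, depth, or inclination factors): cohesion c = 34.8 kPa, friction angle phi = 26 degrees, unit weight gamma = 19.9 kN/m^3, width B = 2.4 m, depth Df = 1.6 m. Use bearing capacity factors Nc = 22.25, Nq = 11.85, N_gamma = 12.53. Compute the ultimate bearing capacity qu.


Result: 1450.82 kPa

Derivation:
Compute qu = c*Nc + gamma*Df*Nq + 0.5*gamma*B*N_gamma
Term 1: 34.8 * 22.25 = 774.3
Term 2: 19.9 * 1.6 * 11.85 = 377.304
Term 3: 0.5 * 19.9 * 2.4 * 12.53 = 299.2164
qu = 774.3 + 377.304 + 299.2164
qu = 1450.82 kPa


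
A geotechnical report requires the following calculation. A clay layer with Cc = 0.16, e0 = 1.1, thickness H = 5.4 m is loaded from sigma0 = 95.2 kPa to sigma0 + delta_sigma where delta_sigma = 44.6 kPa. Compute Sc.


Using Sc = Cc * H / (1 + e0) * log10((sigma0 + delta_sigma) / sigma0)
Stress ratio = (95.2 + 44.6) / 95.2 = 1.46849
log10(1.46849) = 0.16687
Cc * H / (1 + e0) = 0.16 * 5.4 / (1 + 1.1) = 0.411429
Sc = 0.411429 * 0.16687
Sc = 0.0687 m


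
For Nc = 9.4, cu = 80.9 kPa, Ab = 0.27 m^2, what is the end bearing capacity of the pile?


Result: 205.32 kN

Derivation:
Using Qb = Nc * cu * Ab
Qb = 9.4 * 80.9 * 0.27
Qb = 205.32 kN


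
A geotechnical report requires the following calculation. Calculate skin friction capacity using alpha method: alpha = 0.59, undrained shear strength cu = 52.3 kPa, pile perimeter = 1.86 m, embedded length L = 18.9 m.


Using Qs = alpha * cu * perimeter * L
Qs = 0.59 * 52.3 * 1.86 * 18.9
Qs = 1084.75 kN


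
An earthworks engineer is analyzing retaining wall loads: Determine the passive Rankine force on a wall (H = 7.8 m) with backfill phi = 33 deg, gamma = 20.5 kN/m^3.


Compute passive earth pressure coefficient:
Kp = tan^2(45 + phi/2) = tan^2(61.5) = 3.39212
Compute passive force:
Pp = 0.5 * Kp * gamma * H^2
Pp = 0.5 * 3.39212 * 20.5 * 7.8^2
Pp = 2115.36 kN/m


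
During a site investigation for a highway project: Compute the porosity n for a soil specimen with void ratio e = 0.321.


Using the relation n = e / (1 + e)
n = 0.321 / (1 + 0.321)
n = 0.321 / 1.321
n = 0.243


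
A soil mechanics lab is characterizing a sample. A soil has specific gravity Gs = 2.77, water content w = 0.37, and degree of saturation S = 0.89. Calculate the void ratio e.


Using the relation e = Gs * w / S
e = 2.77 * 0.37 / 0.89
e = 1.1516


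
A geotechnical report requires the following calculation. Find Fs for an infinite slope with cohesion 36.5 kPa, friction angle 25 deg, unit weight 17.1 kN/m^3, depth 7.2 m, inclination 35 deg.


Using Fs = c / (gamma*H*sin(beta)*cos(beta)) + tan(phi)/tan(beta)
Cohesion contribution = 36.5 / (17.1*7.2*sin(35)*cos(35))
Cohesion contribution = 0.63097
Friction contribution = tan(25)/tan(35) = 0.665956
Fs = 0.63097 + 0.665956
Fs = 1.297


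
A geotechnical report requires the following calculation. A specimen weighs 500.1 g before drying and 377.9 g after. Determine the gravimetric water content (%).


Result: 32.34 %

Derivation:
Using w = (m_wet - m_dry) / m_dry * 100
m_wet - m_dry = 500.1 - 377.9 = 122.2 g
w = 122.2 / 377.9 * 100
w = 32.34 %


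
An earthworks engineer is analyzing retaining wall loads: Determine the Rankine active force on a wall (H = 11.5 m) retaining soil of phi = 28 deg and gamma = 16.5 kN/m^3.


Compute active earth pressure coefficient:
Ka = tan^2(45 - phi/2) = tan^2(31.0) = 0.361033
Compute active force:
Pa = 0.5 * Ka * gamma * H^2
Pa = 0.5 * 0.361033 * 16.5 * 11.5^2
Pa = 393.91 kN/m


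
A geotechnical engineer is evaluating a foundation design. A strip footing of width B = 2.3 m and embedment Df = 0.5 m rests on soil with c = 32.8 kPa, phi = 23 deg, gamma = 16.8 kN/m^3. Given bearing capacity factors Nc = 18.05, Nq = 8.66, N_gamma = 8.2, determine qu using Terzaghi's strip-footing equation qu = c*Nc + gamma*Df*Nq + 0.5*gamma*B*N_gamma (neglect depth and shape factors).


Compute qu = c*Nc + gamma*Df*Nq + 0.5*gamma*B*N_gamma
Term 1: 32.8 * 18.05 = 592.04
Term 2: 16.8 * 0.5 * 8.66 = 72.744
Term 3: 0.5 * 16.8 * 2.3 * 8.2 = 158.424
qu = 592.04 + 72.744 + 158.424
qu = 823.21 kPa


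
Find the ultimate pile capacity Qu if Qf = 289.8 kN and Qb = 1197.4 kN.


Using Qu = Qf + Qb
Qu = 289.8 + 1197.4
Qu = 1487.2 kN


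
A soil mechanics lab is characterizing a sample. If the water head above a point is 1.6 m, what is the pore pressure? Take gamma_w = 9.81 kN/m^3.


Using u = gamma_w * h_w
u = 9.81 * 1.6
u = 15.7 kPa


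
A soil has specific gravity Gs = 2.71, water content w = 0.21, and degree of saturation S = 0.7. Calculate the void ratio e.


Using the relation e = Gs * w / S
e = 2.71 * 0.21 / 0.7
e = 0.813


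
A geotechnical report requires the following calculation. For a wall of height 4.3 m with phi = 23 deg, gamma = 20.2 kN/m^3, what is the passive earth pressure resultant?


Result: 426.28 kN/m

Derivation:
Compute passive earth pressure coefficient:
Kp = tan^2(45 + phi/2) = tan^2(56.5) = 2.282623
Compute passive force:
Pp = 0.5 * Kp * gamma * H^2
Pp = 0.5 * 2.282623 * 20.2 * 4.3^2
Pp = 426.28 kN/m


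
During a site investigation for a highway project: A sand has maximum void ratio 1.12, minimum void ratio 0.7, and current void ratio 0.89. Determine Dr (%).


Result: 54.76 %

Derivation:
Using Dr = (e_max - e) / (e_max - e_min) * 100
e_max - e = 1.12 - 0.89 = 0.23
e_max - e_min = 1.12 - 0.7 = 0.42
Dr = 0.23 / 0.42 * 100
Dr = 54.76 %


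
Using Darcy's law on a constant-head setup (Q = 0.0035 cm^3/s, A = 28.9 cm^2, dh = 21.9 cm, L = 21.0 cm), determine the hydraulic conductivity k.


Compute hydraulic gradient:
i = dh / L = 21.9 / 21.0 = 1.04286
Then apply Darcy's law:
k = Q / (A * i)
k = 0.0035 / (28.9 * 1.04286)
k = 0.0035 / 30.1386
k = 0.000116 cm/s


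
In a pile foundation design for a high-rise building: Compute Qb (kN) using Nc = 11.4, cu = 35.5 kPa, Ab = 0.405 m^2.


Result: 163.9 kN

Derivation:
Using Qb = Nc * cu * Ab
Qb = 11.4 * 35.5 * 0.405
Qb = 163.9 kN


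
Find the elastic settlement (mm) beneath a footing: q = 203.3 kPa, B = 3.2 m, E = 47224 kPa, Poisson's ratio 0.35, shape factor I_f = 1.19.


Result: 14.385 mm

Derivation:
Using Se = q * B * (1 - nu^2) * I_f / E
1 - nu^2 = 1 - 0.35^2 = 0.8775
Se = 203.3 * 3.2 * 0.8775 * 1.19 / 47224
Se = 0.014385 m
Convert to mm: Se = 0.014385 * 1000 = 14.385 mm


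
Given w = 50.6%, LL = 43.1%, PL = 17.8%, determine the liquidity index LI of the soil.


First compute the plasticity index:
PI = LL - PL = 43.1 - 17.8 = 25.3
Then compute the liquidity index:
LI = (w - PL) / PI
LI = (50.6 - 17.8) / 25.3
LI = 1.296


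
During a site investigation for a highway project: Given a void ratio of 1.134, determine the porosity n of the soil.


Using the relation n = e / (1 + e)
n = 1.134 / (1 + 1.134)
n = 1.134 / 2.134
n = 0.5314


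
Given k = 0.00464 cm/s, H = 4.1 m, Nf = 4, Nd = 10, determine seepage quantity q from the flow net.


Convert k to m/s for unit consistency with H:
k = 0.00464 cm/s = 0.00464 / 100 m/s = 4.64e-05 m/s
Using q = k * H * Nf / Nd
Nf / Nd = 4 / 10 = 0.4
q = 4.64e-05 * 4.1 * 0.4
q = 7.61e-05 m^3/s per m


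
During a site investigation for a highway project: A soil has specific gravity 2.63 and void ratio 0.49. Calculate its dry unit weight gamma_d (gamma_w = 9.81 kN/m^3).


Result: 17.316 kN/m^3

Derivation:
Using gamma_d = Gs * gamma_w / (1 + e)
gamma_d = 2.63 * 9.81 / (1 + 0.49)
gamma_d = 2.63 * 9.81 / 1.49
gamma_d = 17.316 kN/m^3


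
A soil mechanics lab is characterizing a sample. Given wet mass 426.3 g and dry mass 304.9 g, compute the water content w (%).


Using w = (m_wet - m_dry) / m_dry * 100
m_wet - m_dry = 426.3 - 304.9 = 121.4 g
w = 121.4 / 304.9 * 100
w = 39.82 %


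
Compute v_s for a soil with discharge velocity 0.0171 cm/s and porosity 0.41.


Using v_s = v_d / n
v_s = 0.0171 / 0.41
v_s = 0.04171 cm/s


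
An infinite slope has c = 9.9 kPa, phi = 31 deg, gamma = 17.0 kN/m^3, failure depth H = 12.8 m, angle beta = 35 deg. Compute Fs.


Using Fs = c / (gamma*H*sin(beta)*cos(beta)) + tan(phi)/tan(beta)
Cohesion contribution = 9.9 / (17.0*12.8*sin(35)*cos(35))
Cohesion contribution = 0.0968324
Friction contribution = tan(31)/tan(35) = 0.858118
Fs = 0.0968324 + 0.858118
Fs = 0.955


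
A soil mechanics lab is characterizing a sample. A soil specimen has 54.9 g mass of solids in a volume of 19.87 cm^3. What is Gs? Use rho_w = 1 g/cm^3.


Using Gs = m_s / (V_s * rho_w)
Since rho_w = 1 g/cm^3:
Gs = 54.9 / 19.87
Gs = 2.763


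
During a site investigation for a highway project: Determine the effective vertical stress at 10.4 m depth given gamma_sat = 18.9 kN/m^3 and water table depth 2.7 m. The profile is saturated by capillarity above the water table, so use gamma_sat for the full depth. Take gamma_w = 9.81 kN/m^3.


Result: 121.02 kPa

Derivation:
Total stress = gamma_sat * depth
sigma = 18.9 * 10.4 = 196.56 kPa
Pore water pressure u = gamma_w * (depth - d_wt)
u = 9.81 * (10.4 - 2.7) = 75.537 kPa
Effective stress = sigma - u
sigma' = 196.56 - 75.537 = 121.02 kPa


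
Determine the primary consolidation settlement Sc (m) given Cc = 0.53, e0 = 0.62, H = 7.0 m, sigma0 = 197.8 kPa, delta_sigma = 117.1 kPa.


Using Sc = Cc * H / (1 + e0) * log10((sigma0 + delta_sigma) / sigma0)
Stress ratio = (197.8 + 117.1) / 197.8 = 1.59201
log10(1.59201) = 0.201946
Cc * H / (1 + e0) = 0.53 * 7.0 / (1 + 0.62) = 2.29012
Sc = 2.29012 * 0.201946
Sc = 0.4625 m


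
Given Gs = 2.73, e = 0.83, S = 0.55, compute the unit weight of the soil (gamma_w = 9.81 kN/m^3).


Using gamma = gamma_w * (Gs + S*e) / (1 + e)
Numerator: Gs + S*e = 2.73 + 0.55*0.83 = 3.1865
Denominator: 1 + e = 1 + 0.83 = 1.83
gamma = 9.81 * 3.1865 / 1.83
gamma = 17.082 kN/m^3


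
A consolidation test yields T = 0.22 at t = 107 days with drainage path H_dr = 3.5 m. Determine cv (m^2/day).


Using cv = T * H_dr^2 / t
H_dr^2 = 3.5^2 = 12.25
cv = 0.22 * 12.25 / 107
cv = 0.02519 m^2/day


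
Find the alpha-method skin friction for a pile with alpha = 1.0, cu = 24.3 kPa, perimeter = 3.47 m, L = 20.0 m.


Using Qs = alpha * cu * perimeter * L
Qs = 1.0 * 24.3 * 3.47 * 20.0
Qs = 1686.42 kN


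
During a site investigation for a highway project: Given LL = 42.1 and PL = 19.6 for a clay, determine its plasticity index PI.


Using PI = LL - PL
PI = 42.1 - 19.6
PI = 22.5


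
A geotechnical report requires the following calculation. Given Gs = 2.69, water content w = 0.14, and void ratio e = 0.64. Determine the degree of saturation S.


Result: 0.5884

Derivation:
Using S = Gs * w / e
S = 2.69 * 0.14 / 0.64
S = 0.5884


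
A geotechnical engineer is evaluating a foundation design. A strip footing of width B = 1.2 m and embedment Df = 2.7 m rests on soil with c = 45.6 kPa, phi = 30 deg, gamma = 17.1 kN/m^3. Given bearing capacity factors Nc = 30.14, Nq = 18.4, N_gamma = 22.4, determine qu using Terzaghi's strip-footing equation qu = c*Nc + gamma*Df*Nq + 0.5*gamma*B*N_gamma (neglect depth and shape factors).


Compute qu = c*Nc + gamma*Df*Nq + 0.5*gamma*B*N_gamma
Term 1: 45.6 * 30.14 = 1374.384
Term 2: 17.1 * 2.7 * 18.4 = 849.528
Term 3: 0.5 * 17.1 * 1.2 * 22.4 = 229.824
qu = 1374.384 + 849.528 + 229.824
qu = 2453.74 kPa


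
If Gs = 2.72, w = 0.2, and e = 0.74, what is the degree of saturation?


Using S = Gs * w / e
S = 2.72 * 0.2 / 0.74
S = 0.7351


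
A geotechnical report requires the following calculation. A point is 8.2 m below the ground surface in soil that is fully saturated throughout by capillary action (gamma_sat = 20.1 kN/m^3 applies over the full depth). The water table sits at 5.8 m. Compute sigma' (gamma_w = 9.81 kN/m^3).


Result: 141.28 kPa

Derivation:
Total stress = gamma_sat * depth
sigma = 20.1 * 8.2 = 164.82 kPa
Pore water pressure u = gamma_w * (depth - d_wt)
u = 9.81 * (8.2 - 5.8) = 23.544 kPa
Effective stress = sigma - u
sigma' = 164.82 - 23.544 = 141.28 kPa


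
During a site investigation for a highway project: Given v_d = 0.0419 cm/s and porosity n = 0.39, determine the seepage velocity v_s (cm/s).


Using v_s = v_d / n
v_s = 0.0419 / 0.39
v_s = 0.10744 cm/s


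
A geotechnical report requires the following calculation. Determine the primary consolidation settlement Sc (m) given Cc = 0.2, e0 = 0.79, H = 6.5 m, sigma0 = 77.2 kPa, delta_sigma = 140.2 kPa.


Using Sc = Cc * H / (1 + e0) * log10((sigma0 + delta_sigma) / sigma0)
Stress ratio = (77.2 + 140.2) / 77.2 = 2.81606
log10(2.81606) = 0.449642
Cc * H / (1 + e0) = 0.2 * 6.5 / (1 + 0.79) = 0.726257
Sc = 0.726257 * 0.449642
Sc = 0.3266 m


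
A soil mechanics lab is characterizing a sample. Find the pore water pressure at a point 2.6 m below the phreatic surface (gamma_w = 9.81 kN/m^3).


Result: 25.51 kPa

Derivation:
Using u = gamma_w * h_w
u = 9.81 * 2.6
u = 25.51 kPa


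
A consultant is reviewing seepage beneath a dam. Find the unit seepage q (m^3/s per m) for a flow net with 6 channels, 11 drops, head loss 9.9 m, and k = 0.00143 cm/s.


Convert k to m/s for unit consistency with H:
k = 0.00143 cm/s = 0.00143 / 100 m/s = 1.43e-05 m/s
Using q = k * H * Nf / Nd
Nf / Nd = 6 / 11 = 0.5455
q = 1.43e-05 * 9.9 * 0.5455
q = 7.722e-05 m^3/s per m


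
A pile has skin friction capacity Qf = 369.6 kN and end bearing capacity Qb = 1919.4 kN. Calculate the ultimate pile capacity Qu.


Using Qu = Qf + Qb
Qu = 369.6 + 1919.4
Qu = 2289.0 kN


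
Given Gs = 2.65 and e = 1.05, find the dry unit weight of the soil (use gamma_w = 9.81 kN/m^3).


Using gamma_d = Gs * gamma_w / (1 + e)
gamma_d = 2.65 * 9.81 / (1 + 1.05)
gamma_d = 2.65 * 9.81 / 2.05
gamma_d = 12.681 kN/m^3


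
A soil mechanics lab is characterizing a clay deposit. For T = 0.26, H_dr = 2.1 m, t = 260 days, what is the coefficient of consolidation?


Using cv = T * H_dr^2 / t
H_dr^2 = 2.1^2 = 4.41
cv = 0.26 * 4.41 / 260
cv = 0.00441 m^2/day


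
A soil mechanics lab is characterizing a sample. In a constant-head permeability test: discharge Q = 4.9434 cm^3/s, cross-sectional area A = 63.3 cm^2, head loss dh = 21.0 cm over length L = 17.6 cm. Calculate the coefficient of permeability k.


Compute hydraulic gradient:
i = dh / L = 21.0 / 17.6 = 1.19318
Then apply Darcy's law:
k = Q / (A * i)
k = 4.9434 / (63.3 * 1.19318)
k = 4.9434 / 75.5284
k = 0.065451 cm/s


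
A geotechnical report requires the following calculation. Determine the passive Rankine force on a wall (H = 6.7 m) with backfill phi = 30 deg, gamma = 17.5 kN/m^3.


Result: 1178.36 kN/m

Derivation:
Compute passive earth pressure coefficient:
Kp = tan^2(45 + phi/2) = tan^2(60.0) = 3
Compute passive force:
Pp = 0.5 * Kp * gamma * H^2
Pp = 0.5 * 3 * 17.5 * 6.7^2
Pp = 1178.36 kN/m


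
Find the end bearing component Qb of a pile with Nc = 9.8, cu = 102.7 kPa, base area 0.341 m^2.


Result: 343.2 kN

Derivation:
Using Qb = Nc * cu * Ab
Qb = 9.8 * 102.7 * 0.341
Qb = 343.2 kN


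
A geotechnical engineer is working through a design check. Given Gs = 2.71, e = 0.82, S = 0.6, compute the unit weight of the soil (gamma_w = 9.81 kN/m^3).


Using gamma = gamma_w * (Gs + S*e) / (1 + e)
Numerator: Gs + S*e = 2.71 + 0.6*0.82 = 3.202
Denominator: 1 + e = 1 + 0.82 = 1.82
gamma = 9.81 * 3.202 / 1.82
gamma = 17.259 kN/m^3


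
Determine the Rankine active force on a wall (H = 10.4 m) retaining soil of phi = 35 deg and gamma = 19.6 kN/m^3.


Result: 287.24 kN/m

Derivation:
Compute active earth pressure coefficient:
Ka = tan^2(45 - phi/2) = tan^2(27.5) = 0.27099
Compute active force:
Pa = 0.5 * Ka * gamma * H^2
Pa = 0.5 * 0.27099 * 19.6 * 10.4^2
Pa = 287.24 kN/m


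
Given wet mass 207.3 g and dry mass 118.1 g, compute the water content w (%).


Result: 75.53 %

Derivation:
Using w = (m_wet - m_dry) / m_dry * 100
m_wet - m_dry = 207.3 - 118.1 = 89.2 g
w = 89.2 / 118.1 * 100
w = 75.53 %


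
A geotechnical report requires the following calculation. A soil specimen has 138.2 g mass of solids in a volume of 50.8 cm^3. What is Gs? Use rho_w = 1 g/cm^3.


Using Gs = m_s / (V_s * rho_w)
Since rho_w = 1 g/cm^3:
Gs = 138.2 / 50.8
Gs = 2.72


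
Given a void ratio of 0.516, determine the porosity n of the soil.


Result: 0.3404

Derivation:
Using the relation n = e / (1 + e)
n = 0.516 / (1 + 0.516)
n = 0.516 / 1.516
n = 0.3404


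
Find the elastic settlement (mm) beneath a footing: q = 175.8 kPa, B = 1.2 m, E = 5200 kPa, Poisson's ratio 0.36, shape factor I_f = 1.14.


Using Se = q * B * (1 - nu^2) * I_f / E
1 - nu^2 = 1 - 0.36^2 = 0.8704
Se = 175.8 * 1.2 * 0.8704 * 1.14 / 5200
Se = 0.040255 m
Convert to mm: Se = 0.040255 * 1000 = 40.255 mm


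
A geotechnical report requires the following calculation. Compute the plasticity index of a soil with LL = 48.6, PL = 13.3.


Using PI = LL - PL
PI = 48.6 - 13.3
PI = 35.3


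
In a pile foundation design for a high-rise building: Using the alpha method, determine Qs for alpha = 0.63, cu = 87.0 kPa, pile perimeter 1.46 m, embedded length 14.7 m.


Using Qs = alpha * cu * perimeter * L
Qs = 0.63 * 87.0 * 1.46 * 14.7
Qs = 1176.33 kN


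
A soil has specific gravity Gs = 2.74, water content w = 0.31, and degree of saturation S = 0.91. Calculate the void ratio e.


Using the relation e = Gs * w / S
e = 2.74 * 0.31 / 0.91
e = 0.9334


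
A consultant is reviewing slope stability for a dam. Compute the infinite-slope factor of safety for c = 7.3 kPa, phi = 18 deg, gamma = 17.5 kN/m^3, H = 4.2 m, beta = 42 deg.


Using Fs = c / (gamma*H*sin(beta)*cos(beta)) + tan(phi)/tan(beta)
Cohesion contribution = 7.3 / (17.5*4.2*sin(42)*cos(42))
Cohesion contribution = 0.199734
Friction contribution = tan(18)/tan(42) = 0.36086
Fs = 0.199734 + 0.36086
Fs = 0.561


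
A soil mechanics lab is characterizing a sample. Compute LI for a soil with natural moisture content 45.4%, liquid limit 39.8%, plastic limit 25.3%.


Result: 1.386

Derivation:
First compute the plasticity index:
PI = LL - PL = 39.8 - 25.3 = 14.5
Then compute the liquidity index:
LI = (w - PL) / PI
LI = (45.4 - 25.3) / 14.5
LI = 1.386


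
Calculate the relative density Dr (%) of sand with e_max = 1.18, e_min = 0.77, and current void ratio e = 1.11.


Result: 17.07 %

Derivation:
Using Dr = (e_max - e) / (e_max - e_min) * 100
e_max - e = 1.18 - 1.11 = 0.07
e_max - e_min = 1.18 - 0.77 = 0.41
Dr = 0.07 / 0.41 * 100
Dr = 17.07 %


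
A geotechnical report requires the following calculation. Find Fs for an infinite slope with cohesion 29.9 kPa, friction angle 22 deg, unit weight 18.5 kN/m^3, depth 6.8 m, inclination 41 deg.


Using Fs = c / (gamma*H*sin(beta)*cos(beta)) + tan(phi)/tan(beta)
Cohesion contribution = 29.9 / (18.5*6.8*sin(41)*cos(41))
Cohesion contribution = 0.480029
Friction contribution = tan(22)/tan(41) = 0.464779
Fs = 0.480029 + 0.464779
Fs = 0.945


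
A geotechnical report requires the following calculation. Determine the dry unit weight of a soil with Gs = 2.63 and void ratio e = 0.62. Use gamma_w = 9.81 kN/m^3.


Using gamma_d = Gs * gamma_w / (1 + e)
gamma_d = 2.63 * 9.81 / (1 + 0.62)
gamma_d = 2.63 * 9.81 / 1.62
gamma_d = 15.926 kN/m^3


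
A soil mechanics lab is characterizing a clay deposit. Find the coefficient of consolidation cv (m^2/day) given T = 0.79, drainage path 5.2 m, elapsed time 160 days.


Using cv = T * H_dr^2 / t
H_dr^2 = 5.2^2 = 27.04
cv = 0.79 * 27.04 / 160
cv = 0.13351 m^2/day


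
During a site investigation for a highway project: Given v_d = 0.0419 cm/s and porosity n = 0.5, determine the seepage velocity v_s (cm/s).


Using v_s = v_d / n
v_s = 0.0419 / 0.5
v_s = 0.0838 cm/s


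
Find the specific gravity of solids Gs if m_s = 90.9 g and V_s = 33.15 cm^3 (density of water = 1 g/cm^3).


Result: 2.742

Derivation:
Using Gs = m_s / (V_s * rho_w)
Since rho_w = 1 g/cm^3:
Gs = 90.9 / 33.15
Gs = 2.742


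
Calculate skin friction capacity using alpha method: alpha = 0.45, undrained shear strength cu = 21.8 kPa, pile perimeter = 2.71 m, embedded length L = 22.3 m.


Using Qs = alpha * cu * perimeter * L
Qs = 0.45 * 21.8 * 2.71 * 22.3
Qs = 592.85 kN


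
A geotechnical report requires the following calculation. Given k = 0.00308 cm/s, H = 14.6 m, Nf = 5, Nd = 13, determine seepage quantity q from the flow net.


Convert k to m/s for unit consistency with H:
k = 0.00308 cm/s = 0.00308 / 100 m/s = 3.08e-05 m/s
Using q = k * H * Nf / Nd
Nf / Nd = 5 / 13 = 0.3846
q = 3.08e-05 * 14.6 * 0.3846
q = 0.000173 m^3/s per m


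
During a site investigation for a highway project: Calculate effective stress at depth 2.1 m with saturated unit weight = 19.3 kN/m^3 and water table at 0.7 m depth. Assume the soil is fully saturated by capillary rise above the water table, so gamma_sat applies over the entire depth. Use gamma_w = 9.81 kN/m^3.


Result: 26.8 kPa

Derivation:
Total stress = gamma_sat * depth
sigma = 19.3 * 2.1 = 40.53 kPa
Pore water pressure u = gamma_w * (depth - d_wt)
u = 9.81 * (2.1 - 0.7) = 13.734 kPa
Effective stress = sigma - u
sigma' = 40.53 - 13.734 = 26.8 kPa


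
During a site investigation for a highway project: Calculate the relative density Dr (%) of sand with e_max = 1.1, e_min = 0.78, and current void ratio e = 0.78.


Using Dr = (e_max - e) / (e_max - e_min) * 100
e_max - e = 1.1 - 0.78 = 0.32
e_max - e_min = 1.1 - 0.78 = 0.32
Dr = 0.32 / 0.32 * 100
Dr = 100.0 %


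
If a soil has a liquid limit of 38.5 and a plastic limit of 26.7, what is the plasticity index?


Using PI = LL - PL
PI = 38.5 - 26.7
PI = 11.8


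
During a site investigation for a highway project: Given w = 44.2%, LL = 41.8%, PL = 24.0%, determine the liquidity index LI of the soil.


Result: 1.135

Derivation:
First compute the plasticity index:
PI = LL - PL = 41.8 - 24.0 = 17.8
Then compute the liquidity index:
LI = (w - PL) / PI
LI = (44.2 - 24.0) / 17.8
LI = 1.135


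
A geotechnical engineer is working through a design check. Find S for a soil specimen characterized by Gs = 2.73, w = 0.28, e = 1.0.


Using S = Gs * w / e
S = 2.73 * 0.28 / 1.0
S = 0.7644


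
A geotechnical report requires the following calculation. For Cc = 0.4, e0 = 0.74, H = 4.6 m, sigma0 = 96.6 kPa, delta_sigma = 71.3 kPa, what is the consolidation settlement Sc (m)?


Using Sc = Cc * H / (1 + e0) * log10((sigma0 + delta_sigma) / sigma0)
Stress ratio = (96.6 + 71.3) / 96.6 = 1.7381
log10(1.7381) = 0.240074
Cc * H / (1 + e0) = 0.4 * 4.6 / (1 + 0.74) = 1.05747
Sc = 1.05747 * 0.240074
Sc = 0.2539 m


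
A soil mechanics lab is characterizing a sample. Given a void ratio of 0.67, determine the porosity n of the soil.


Result: 0.4012

Derivation:
Using the relation n = e / (1 + e)
n = 0.67 / (1 + 0.67)
n = 0.67 / 1.67
n = 0.4012


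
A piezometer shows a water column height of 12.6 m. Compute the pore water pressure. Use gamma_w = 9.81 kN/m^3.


Result: 123.61 kPa

Derivation:
Using u = gamma_w * h_w
u = 9.81 * 12.6
u = 123.61 kPa


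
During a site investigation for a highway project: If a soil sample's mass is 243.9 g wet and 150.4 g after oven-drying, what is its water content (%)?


Result: 62.17 %

Derivation:
Using w = (m_wet - m_dry) / m_dry * 100
m_wet - m_dry = 243.9 - 150.4 = 93.5 g
w = 93.5 / 150.4 * 100
w = 62.17 %


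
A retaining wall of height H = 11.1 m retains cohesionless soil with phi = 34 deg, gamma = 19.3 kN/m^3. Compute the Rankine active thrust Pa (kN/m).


Result: 336.14 kN/m

Derivation:
Compute active earth pressure coefficient:
Ka = tan^2(45 - phi/2) = tan^2(28.0) = 0.282715
Compute active force:
Pa = 0.5 * Ka * gamma * H^2
Pa = 0.5 * 0.282715 * 19.3 * 11.1^2
Pa = 336.14 kN/m


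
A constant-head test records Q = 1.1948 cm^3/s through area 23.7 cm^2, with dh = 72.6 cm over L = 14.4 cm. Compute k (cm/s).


Compute hydraulic gradient:
i = dh / L = 72.6 / 14.4 = 5.04167
Then apply Darcy's law:
k = Q / (A * i)
k = 1.1948 / (23.7 * 5.04167)
k = 1.1948 / 119.487
k = 0.009999 cm/s


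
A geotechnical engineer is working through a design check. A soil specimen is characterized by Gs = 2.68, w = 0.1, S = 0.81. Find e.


Using the relation e = Gs * w / S
e = 2.68 * 0.1 / 0.81
e = 0.3309


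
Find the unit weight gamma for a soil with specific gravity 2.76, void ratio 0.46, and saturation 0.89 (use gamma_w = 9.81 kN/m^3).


Using gamma = gamma_w * (Gs + S*e) / (1 + e)
Numerator: Gs + S*e = 2.76 + 0.89*0.46 = 3.1694
Denominator: 1 + e = 1 + 0.46 = 1.46
gamma = 9.81 * 3.1694 / 1.46
gamma = 21.296 kN/m^3


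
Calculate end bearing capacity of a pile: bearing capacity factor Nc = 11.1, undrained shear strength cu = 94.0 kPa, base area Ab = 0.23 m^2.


Using Qb = Nc * cu * Ab
Qb = 11.1 * 94.0 * 0.23
Qb = 239.98 kN


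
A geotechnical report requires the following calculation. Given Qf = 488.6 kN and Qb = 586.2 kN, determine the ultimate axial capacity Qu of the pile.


Result: 1074.8 kN

Derivation:
Using Qu = Qf + Qb
Qu = 488.6 + 586.2
Qu = 1074.8 kN


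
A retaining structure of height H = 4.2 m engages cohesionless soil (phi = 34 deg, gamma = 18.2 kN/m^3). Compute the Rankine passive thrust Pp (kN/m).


Result: 567.79 kN/m

Derivation:
Compute passive earth pressure coefficient:
Kp = tan^2(45 + phi/2) = tan^2(62.0) = 3.537132
Compute passive force:
Pp = 0.5 * Kp * gamma * H^2
Pp = 0.5 * 3.537132 * 18.2 * 4.2^2
Pp = 567.79 kN/m


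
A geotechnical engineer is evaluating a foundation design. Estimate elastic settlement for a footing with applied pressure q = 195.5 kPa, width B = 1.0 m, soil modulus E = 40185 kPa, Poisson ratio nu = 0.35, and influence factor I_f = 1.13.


Using Se = q * B * (1 - nu^2) * I_f / E
1 - nu^2 = 1 - 0.35^2 = 0.8775
Se = 195.5 * 1.0 * 0.8775 * 1.13 / 40185
Se = 0.004824 m
Convert to mm: Se = 0.004824 * 1000 = 4.824 mm


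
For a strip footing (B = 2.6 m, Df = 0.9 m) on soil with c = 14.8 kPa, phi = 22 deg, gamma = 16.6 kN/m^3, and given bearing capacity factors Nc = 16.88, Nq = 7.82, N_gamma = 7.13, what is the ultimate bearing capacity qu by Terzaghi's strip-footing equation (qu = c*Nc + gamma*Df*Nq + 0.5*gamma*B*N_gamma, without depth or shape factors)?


Result: 520.52 kPa

Derivation:
Compute qu = c*Nc + gamma*Df*Nq + 0.5*gamma*B*N_gamma
Term 1: 14.8 * 16.88 = 249.824
Term 2: 16.6 * 0.9 * 7.82 = 116.8308
Term 3: 0.5 * 16.6 * 2.6 * 7.13 = 153.8654
qu = 249.824 + 116.8308 + 153.8654
qu = 520.52 kPa


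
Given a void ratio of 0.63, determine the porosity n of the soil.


Using the relation n = e / (1 + e)
n = 0.63 / (1 + 0.63)
n = 0.63 / 1.63
n = 0.3865


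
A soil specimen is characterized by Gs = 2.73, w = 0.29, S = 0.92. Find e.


Result: 0.8605

Derivation:
Using the relation e = Gs * w / S
e = 2.73 * 0.29 / 0.92
e = 0.8605


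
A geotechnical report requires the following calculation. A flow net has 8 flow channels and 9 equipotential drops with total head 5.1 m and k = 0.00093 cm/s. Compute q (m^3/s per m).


Convert k to m/s for unit consistency with H:
k = 0.00093 cm/s = 0.00093 / 100 m/s = 9.3e-06 m/s
Using q = k * H * Nf / Nd
Nf / Nd = 8 / 9 = 0.8889
q = 9.3e-06 * 5.1 * 0.8889
q = 4.216e-05 m^3/s per m


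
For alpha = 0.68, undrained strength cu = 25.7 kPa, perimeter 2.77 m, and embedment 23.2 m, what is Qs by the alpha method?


Using Qs = alpha * cu * perimeter * L
Qs = 0.68 * 25.7 * 2.77 * 23.2
Qs = 1123.08 kN


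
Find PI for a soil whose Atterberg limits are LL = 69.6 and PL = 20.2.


Using PI = LL - PL
PI = 69.6 - 20.2
PI = 49.4


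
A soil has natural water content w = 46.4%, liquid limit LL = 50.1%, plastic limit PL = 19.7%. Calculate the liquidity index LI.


First compute the plasticity index:
PI = LL - PL = 50.1 - 19.7 = 30.4
Then compute the liquidity index:
LI = (w - PL) / PI
LI = (46.4 - 19.7) / 30.4
LI = 0.878


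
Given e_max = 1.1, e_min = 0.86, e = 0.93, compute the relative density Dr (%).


Using Dr = (e_max - e) / (e_max - e_min) * 100
e_max - e = 1.1 - 0.93 = 0.17
e_max - e_min = 1.1 - 0.86 = 0.24
Dr = 0.17 / 0.24 * 100
Dr = 70.83 %


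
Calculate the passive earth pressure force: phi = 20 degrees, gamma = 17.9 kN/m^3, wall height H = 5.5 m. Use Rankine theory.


Compute passive earth pressure coefficient:
Kp = tan^2(45 + phi/2) = tan^2(55.0) = 2.039607
Compute passive force:
Pp = 0.5 * Kp * gamma * H^2
Pp = 0.5 * 2.039607 * 17.9 * 5.5^2
Pp = 552.2 kN/m


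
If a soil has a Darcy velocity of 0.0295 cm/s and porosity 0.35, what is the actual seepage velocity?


Using v_s = v_d / n
v_s = 0.0295 / 0.35
v_s = 0.08429 cm/s


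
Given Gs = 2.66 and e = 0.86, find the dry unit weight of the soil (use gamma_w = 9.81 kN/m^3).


Using gamma_d = Gs * gamma_w / (1 + e)
gamma_d = 2.66 * 9.81 / (1 + 0.86)
gamma_d = 2.66 * 9.81 / 1.86
gamma_d = 14.029 kN/m^3


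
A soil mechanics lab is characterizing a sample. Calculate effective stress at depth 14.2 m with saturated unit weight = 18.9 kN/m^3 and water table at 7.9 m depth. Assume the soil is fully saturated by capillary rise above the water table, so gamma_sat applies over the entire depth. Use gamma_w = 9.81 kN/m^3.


Result: 206.58 kPa

Derivation:
Total stress = gamma_sat * depth
sigma = 18.9 * 14.2 = 268.38 kPa
Pore water pressure u = gamma_w * (depth - d_wt)
u = 9.81 * (14.2 - 7.9) = 61.803 kPa
Effective stress = sigma - u
sigma' = 268.38 - 61.803 = 206.58 kPa


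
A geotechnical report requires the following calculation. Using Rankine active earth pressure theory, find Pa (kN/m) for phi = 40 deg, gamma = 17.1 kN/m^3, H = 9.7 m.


Result: 174.93 kN/m

Derivation:
Compute active earth pressure coefficient:
Ka = tan^2(45 - phi/2) = tan^2(25.0) = 0.217443
Compute active force:
Pa = 0.5 * Ka * gamma * H^2
Pa = 0.5 * 0.217443 * 17.1 * 9.7^2
Pa = 174.93 kN/m


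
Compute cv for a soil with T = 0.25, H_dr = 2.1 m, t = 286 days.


Using cv = T * H_dr^2 / t
H_dr^2 = 2.1^2 = 4.41
cv = 0.25 * 4.41 / 286
cv = 0.00385 m^2/day


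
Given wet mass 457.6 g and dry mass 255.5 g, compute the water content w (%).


Result: 79.1 %

Derivation:
Using w = (m_wet - m_dry) / m_dry * 100
m_wet - m_dry = 457.6 - 255.5 = 202.1 g
w = 202.1 / 255.5 * 100
w = 79.1 %


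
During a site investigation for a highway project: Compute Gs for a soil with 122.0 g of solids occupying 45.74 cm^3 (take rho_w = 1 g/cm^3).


Using Gs = m_s / (V_s * rho_w)
Since rho_w = 1 g/cm^3:
Gs = 122.0 / 45.74
Gs = 2.667


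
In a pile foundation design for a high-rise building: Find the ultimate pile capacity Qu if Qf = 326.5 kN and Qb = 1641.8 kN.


Using Qu = Qf + Qb
Qu = 326.5 + 1641.8
Qu = 1968.3 kN


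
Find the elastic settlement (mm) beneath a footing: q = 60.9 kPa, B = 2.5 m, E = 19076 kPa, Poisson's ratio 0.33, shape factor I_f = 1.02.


Using Se = q * B * (1 - nu^2) * I_f / E
1 - nu^2 = 1 - 0.33^2 = 0.8911
Se = 60.9 * 2.5 * 0.8911 * 1.02 / 19076
Se = 0.007254 m
Convert to mm: Se = 0.007254 * 1000 = 7.254 mm


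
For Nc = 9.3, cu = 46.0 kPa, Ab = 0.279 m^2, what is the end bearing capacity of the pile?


Using Qb = Nc * cu * Ab
Qb = 9.3 * 46.0 * 0.279
Qb = 119.36 kN


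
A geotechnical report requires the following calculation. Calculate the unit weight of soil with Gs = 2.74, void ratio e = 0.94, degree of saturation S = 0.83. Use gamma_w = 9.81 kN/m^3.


Using gamma = gamma_w * (Gs + S*e) / (1 + e)
Numerator: Gs + S*e = 2.74 + 0.83*0.94 = 3.5202
Denominator: 1 + e = 1 + 0.94 = 1.94
gamma = 9.81 * 3.5202 / 1.94
gamma = 17.801 kN/m^3


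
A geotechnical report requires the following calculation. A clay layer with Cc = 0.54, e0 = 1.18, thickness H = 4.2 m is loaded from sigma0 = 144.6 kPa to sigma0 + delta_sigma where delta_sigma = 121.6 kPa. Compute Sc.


Result: 0.2757 m

Derivation:
Using Sc = Cc * H / (1 + e0) * log10((sigma0 + delta_sigma) / sigma0)
Stress ratio = (144.6 + 121.6) / 144.6 = 1.84094
log10(1.84094) = 0.26504
Cc * H / (1 + e0) = 0.54 * 4.2 / (1 + 1.18) = 1.04037
Sc = 1.04037 * 0.26504
Sc = 0.2757 m
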